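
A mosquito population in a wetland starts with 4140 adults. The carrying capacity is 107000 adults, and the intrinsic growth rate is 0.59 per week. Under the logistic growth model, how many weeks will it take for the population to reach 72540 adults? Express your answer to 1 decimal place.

6.7 weeks

A = (K − N₀)/N₀ = (107000 − 4140)/4140 = 24.845.
Solve 107000/(1 + 24.845·e^(−0.59t)) = 72540: 1 + 24.845·e^(−0.59t) = 1.475, so e^(−0.59t) = 0.0191202.
−0.59·t = ln(0.0191202) = -3.957, so t = 3.957/0.59 = 6.7068.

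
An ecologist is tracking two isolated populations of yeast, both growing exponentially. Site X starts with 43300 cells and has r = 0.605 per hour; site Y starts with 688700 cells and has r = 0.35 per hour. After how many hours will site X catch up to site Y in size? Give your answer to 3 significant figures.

10.8 hours

Set 43300·e^(0.605t) = 688700·e^(0.35t).
e^((0.605 − 0.35)t) = 688700/43300 → e^(0.255·t) = 15.905.
0.255·t = ln(15.905) = 2.7667, so t = 2.7667/0.255 = 10.85.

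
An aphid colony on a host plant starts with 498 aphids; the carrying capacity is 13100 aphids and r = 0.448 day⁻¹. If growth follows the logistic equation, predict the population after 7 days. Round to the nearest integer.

6239 aphids

A = (K − N₀)/N₀ = (13100 − 498)/498 = 25.305.
N(t) = K/(1 + A·e^(−rt)) = 13100/(1 + 25.305×e^(−0.448×7)).
e^(−3.136) = 0.043456; denominator = 1 + 25.305×0.043456 = 2.0997.
N = 13100/2.0997 = 6239.07.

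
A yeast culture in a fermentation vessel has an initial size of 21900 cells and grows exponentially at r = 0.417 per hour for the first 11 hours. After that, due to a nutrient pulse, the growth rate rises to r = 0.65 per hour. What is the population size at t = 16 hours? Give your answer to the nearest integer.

55463844 cells

Phase 1: N(11) = 21900·e^(0.417×11) = 21900·e^4.587 = 2.150567×10^6.
Phase 2 runs for 16 − 11 = 5 hours at r = 0.65.
N(16) = 2.150567×10^6·e^(0.65×5) = 2.150567×10^6·e^3.25 = 5.546384×10^7.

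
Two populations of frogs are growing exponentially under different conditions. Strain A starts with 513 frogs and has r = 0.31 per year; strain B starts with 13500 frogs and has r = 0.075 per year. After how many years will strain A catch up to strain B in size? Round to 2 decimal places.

13.92 years

Set 513·e^(0.31t) = 13500·e^(0.075t).
e^((0.31 − 0.075)t) = 13500/513 → e^(0.235·t) = 26.316.
0.235·t = ln(26.316) = 3.2702, so t = 3.2702/0.235 = 13.916.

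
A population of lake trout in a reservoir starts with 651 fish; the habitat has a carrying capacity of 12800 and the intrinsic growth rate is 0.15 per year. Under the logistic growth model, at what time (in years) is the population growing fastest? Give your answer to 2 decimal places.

Logistic growth is fastest at N = K/2 = 6400.
A = (K − N₀)/N₀ = 18.662. Set K/(1 + A·e^(−rt)) = K/2 → A·e^(−rt) = 1.
e^(−0.15t) = 1/18.662 = 0.0535847, so t = ln(18.662)/0.15 = 2.9265/0.15 = 19.51.

19.51 years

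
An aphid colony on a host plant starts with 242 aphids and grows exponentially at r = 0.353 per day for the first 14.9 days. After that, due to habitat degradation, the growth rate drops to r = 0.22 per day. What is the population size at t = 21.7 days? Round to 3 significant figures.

208000 aphids

Phase 1: N(14.9) = 242·e^(0.353×14.9) = 242·e^5.26 = 46566.5.
Phase 2 runs for 21.7 − 14.9 = 6.8 days at r = 0.22.
N(21.7) = 46566.5·e^(0.22×6.8) = 46566.5·e^1.496 = 207864.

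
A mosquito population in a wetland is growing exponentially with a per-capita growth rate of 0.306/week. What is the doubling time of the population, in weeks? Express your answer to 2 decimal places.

Doubling time t_d = ln(2)/r = 0.6931/0.306 = 2.2652.

2.27 weeks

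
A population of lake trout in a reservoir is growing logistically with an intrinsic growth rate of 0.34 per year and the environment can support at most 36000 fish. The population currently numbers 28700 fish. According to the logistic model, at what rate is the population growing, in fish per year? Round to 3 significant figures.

1980 fish per year

dN/dt = rN(1 − N/K) = 0.34 × 28700 × (1 − 28700/36000).
1 − 28700/36000 = 0.20278; dN/dt = 0.34 × 28700 × 0.20278 = 1978.7.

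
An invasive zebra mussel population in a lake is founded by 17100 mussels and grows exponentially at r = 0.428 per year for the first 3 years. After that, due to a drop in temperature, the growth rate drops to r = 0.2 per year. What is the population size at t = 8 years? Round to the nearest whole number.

Phase 1: N(3) = 17100·e^(0.428×3) = 17100·e^1.284 = 61749.
Phase 2 runs for 8 − 3 = 5 years at r = 0.2.
N(8) = 61749·e^(0.2×5) = 61749·e^1 = 167851.

167851 mussels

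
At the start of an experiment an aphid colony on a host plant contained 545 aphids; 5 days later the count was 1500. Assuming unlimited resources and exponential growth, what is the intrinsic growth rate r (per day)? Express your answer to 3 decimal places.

From N(t) = N₀·e^(rt): e^(r·5) = 1500/545 = 2.7523.
r·5 = ln(2.7523) = 1.0124, so r = 1.0124/5 = 0.20249.

0.202 per day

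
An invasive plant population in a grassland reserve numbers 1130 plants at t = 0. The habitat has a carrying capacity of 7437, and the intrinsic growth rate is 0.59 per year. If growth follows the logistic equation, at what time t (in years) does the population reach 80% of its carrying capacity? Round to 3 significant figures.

5.26 years

A = (K − N₀)/N₀ = (7437 − 1130)/1130 = 5.5814.
Solve 7437/(1 + 5.5814·e^(−0.59t)) = 5949.6: 1 + 5.5814·e^(−0.59t) = 1.25, so e^(−0.59t) = 0.0447915.
−0.59·t = ln(0.0447915) = -3.1057, so t = 3.1057/0.59 = 5.264.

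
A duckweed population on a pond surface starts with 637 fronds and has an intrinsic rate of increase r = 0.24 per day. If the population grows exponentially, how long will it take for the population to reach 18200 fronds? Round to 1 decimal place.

Set N₀·e^(rt) = 18200: e^(0.24·t) = 18200/637 = 28.571.
0.24·t = ln(28.571) = 3.3524, so t = 3.3524/0.24 = 13.968.

14.0 days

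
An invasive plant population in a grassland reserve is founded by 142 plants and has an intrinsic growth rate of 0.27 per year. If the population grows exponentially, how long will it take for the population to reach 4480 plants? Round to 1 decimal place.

12.8 years

Set N₀·e^(rt) = 4480: e^(0.27·t) = 4480/142 = 31.549.
0.27·t = ln(31.549) = 3.4516, so t = 3.4516/0.27 = 12.784.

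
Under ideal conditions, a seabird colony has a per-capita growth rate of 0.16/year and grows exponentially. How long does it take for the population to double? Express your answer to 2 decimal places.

Doubling time t_d = ln(2)/r = 0.6931/0.16 = 4.3322.

4.33 years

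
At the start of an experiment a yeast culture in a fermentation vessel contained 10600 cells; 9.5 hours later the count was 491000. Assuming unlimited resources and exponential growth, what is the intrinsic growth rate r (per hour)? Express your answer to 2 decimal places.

From N(t) = N₀·e^(rt): e^(r·9.5) = 491000/10600 = 46.321.
r·9.5 = ln(46.321) = 3.8356, so r = 3.8356/9.5 = 0.40375.

0.40 per hour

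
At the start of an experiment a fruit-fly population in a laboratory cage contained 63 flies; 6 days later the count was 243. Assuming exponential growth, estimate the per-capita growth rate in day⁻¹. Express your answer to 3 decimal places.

From N(t) = N₀·e^(rt): e^(r·6) = 243/63 = 3.8571.
r·6 = ln(3.8571) = 1.3499, so r = 1.3499/6 = 0.22499.

0.225 per day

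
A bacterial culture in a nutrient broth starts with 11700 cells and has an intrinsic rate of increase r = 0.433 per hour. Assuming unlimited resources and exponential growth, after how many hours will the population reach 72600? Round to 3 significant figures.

4.22 hours

Set N₀·e^(rt) = 72600: e^(0.433·t) = 72600/11700 = 6.2051.
0.433·t = ln(6.2051) = 1.8254, so t = 1.8254/0.433 = 4.2156.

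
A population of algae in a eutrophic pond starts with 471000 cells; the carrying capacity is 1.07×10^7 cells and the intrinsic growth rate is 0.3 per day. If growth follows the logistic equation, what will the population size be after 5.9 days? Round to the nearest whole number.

2276970 cells

A = (K − N₀)/N₀ = (1.07×10^7 − 471000)/471000 = 21.718.
N(t) = K/(1 + A·e^(−rt)) = 1.07×10^7/(1 + 21.718×e^(−0.3×5.9)).
e^(−1.77) = 0.17033; denominator = 1 + 21.718×0.17033 = 4.6992.
N = 1.07×10^7/4.6992 = 2.27697×10^6.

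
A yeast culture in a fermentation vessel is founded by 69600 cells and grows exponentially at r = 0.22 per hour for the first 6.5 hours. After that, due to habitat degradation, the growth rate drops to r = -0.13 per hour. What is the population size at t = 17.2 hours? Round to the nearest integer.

72368 cells

Phase 1: N(6.5) = 69600·e^(0.22×6.5) = 69600·e^1.43 = 290837.
Phase 2 runs for 17.2 − 6.5 = 10.7 hours at r = -0.13.
N(17.2) = 290837·e^(-0.13×10.7) = 290837·e^-1.391 = 72368.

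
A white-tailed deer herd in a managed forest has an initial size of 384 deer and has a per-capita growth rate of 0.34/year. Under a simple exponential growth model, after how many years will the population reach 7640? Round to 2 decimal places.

Set N₀·e^(rt) = 7640: e^(0.34·t) = 7640/384 = 19.896.
0.34·t = ln(19.896) = 2.9905, so t = 2.9905/0.34 = 8.7956.

8.80 years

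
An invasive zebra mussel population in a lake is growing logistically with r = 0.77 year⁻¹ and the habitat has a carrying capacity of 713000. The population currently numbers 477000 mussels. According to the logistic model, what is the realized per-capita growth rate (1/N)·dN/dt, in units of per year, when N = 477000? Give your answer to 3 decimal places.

0.255 per year

(1/N)·dN/dt = r(1 − N/K) = 0.77 × (1 − 477000/713000).
= 0.77 × 0.331 = 0.25487.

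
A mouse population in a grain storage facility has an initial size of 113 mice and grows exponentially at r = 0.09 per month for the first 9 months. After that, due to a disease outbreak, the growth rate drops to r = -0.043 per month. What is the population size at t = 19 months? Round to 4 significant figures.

Phase 1: N(9) = 113·e^(0.09×9) = 113·e^0.81 = 254.014.
Phase 2 runs for 19 − 9 = 10 months at r = -0.043.
N(19) = 254.014·e^(-0.043×10) = 254.014·e^-0.43 = 165.238.

165.2 mice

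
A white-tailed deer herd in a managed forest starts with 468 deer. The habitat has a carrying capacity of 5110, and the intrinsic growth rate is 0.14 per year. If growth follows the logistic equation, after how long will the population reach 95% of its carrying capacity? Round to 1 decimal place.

37.4 years

A = (K − N₀)/N₀ = (5110 − 468)/468 = 9.9188.
Solve 5110/(1 + 9.9188·e^(−0.14t)) = 4854.5: 1 + 9.9188·e^(−0.14t) = 1.0526, so e^(−0.14t) = 0.00530624.
−0.14·t = ln(0.00530624) = -5.2389, so t = 5.2389/0.14 = 37.421.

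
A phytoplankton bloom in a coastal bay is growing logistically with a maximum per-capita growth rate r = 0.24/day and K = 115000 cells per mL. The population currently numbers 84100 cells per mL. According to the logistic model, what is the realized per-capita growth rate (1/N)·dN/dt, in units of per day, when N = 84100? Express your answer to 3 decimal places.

(1/N)·dN/dt = r(1 − N/K) = 0.24 × (1 − 84100/115000).
= 0.24 × 0.2687 = 0.064487.

0.064 per day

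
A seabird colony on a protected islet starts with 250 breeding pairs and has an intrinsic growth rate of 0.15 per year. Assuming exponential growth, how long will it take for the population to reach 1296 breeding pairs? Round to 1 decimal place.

11.0 years

Set N₀·e^(rt) = 1296: e^(0.15·t) = 1296/250 = 5.184.
0.15·t = ln(5.184) = 1.6456, so t = 1.6456/0.15 = 10.971.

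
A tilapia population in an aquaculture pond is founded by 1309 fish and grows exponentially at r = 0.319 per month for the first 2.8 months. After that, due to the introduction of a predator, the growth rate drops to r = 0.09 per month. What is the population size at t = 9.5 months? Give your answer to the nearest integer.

5844 fish

Phase 1: N(2.8) = 1309·e^(0.319×2.8) = 1309·e^0.8932 = 3197.8.
Phase 2 runs for 9.5 − 2.8 = 6.7 months at r = 0.09.
N(9.5) = 3197.8·e^(0.09×6.7) = 3197.8·e^0.603 = 5844.28.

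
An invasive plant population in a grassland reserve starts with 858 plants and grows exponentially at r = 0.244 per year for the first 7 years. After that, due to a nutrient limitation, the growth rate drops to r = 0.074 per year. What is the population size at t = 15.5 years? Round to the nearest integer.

8880 plants

Phase 1: N(7) = 858·e^(0.244×7) = 858·e^1.708 = 4734.37.
Phase 2 runs for 15.5 − 7 = 8.5 years at r = 0.074.
N(15.5) = 4734.37·e^(0.074×8.5) = 4734.37·e^0.629 = 8880.42.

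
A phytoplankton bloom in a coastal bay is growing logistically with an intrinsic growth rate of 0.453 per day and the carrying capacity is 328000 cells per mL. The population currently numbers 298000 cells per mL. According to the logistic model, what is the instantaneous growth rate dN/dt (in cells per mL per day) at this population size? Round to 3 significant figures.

12300 cells per mL per day

dN/dt = rN(1 − N/K) = 0.453 × 298000 × (1 − 298000/328000).
1 − 298000/328000 = 0.091463; dN/dt = 0.453 × 298000 × 0.091463 = 12347.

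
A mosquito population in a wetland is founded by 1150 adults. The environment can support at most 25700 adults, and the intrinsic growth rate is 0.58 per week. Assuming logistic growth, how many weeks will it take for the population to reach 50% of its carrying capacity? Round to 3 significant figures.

5.28 weeks

A = (K − N₀)/N₀ = (25700 − 1150)/1150 = 21.348.
Solve 25700/(1 + 21.348·e^(−0.58t)) = 12850: 1 + 21.348·e^(−0.58t) = 2, so e^(−0.58t) = 0.0468432.
−0.58·t = ln(0.0468432) = -3.0609, so t = 3.0609/0.58 = 5.2775.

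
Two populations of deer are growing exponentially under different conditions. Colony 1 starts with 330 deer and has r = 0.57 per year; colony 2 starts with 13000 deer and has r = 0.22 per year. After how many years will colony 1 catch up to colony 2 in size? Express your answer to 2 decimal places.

10.50 years

Set 330·e^(0.57t) = 13000·e^(0.22t).
e^((0.57 − 0.22)t) = 13000/330 → e^(0.35·t) = 39.394.
0.35·t = ln(39.394) = 3.6736, so t = 3.6736/0.35 = 10.496.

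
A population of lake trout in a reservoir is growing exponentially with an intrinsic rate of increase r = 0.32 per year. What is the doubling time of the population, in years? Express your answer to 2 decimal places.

2.17 years

Doubling time t_d = ln(2)/r = 0.6931/0.32 = 2.1661.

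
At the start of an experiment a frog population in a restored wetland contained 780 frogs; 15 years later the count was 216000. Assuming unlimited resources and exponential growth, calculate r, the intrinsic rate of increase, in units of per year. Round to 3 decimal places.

From N(t) = N₀·e^(rt): e^(r·15) = 216000/780 = 276.92.
r·15 = ln(276.92) = 5.6237, so r = 5.6237/15 = 0.37492.

0.375 per year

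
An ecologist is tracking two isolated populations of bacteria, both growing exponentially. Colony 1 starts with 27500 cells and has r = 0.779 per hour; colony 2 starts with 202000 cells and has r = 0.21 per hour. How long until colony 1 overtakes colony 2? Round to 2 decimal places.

Set 27500·e^(0.779t) = 202000·e^(0.21t).
e^((0.779 − 0.21)t) = 202000/27500 → e^(0.569·t) = 7.3455.
0.569·t = ln(7.3455) = 1.9941, so t = 1.9941/0.569 = 3.5045.

3.50 hours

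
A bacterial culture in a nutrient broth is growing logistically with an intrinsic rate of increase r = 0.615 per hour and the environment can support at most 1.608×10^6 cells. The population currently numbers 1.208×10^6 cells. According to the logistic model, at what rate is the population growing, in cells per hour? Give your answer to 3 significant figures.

dN/dt = rN(1 − N/K) = 0.615 × 1.208×10^6 × (1 − 1.208×10^6/1.608×10^6).
1 − 1.208×10^6/1.608×10^6 = 0.24876; dN/dt = 0.615 × 1.208×10^6 × 0.24876 = 1.84806×10^5.

185000 cells per hour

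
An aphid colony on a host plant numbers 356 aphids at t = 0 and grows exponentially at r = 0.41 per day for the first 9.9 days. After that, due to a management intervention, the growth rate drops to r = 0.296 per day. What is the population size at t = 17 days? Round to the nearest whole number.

Phase 1: N(9.9) = 356·e^(0.41×9.9) = 356·e^4.059 = 20618.2.
Phase 2 runs for 17 − 9.9 = 7.1 days at r = 0.296.
N(17) = 20618.2·e^(0.296×7.1) = 20618.2·e^2.102 = 168642.

168642 aphids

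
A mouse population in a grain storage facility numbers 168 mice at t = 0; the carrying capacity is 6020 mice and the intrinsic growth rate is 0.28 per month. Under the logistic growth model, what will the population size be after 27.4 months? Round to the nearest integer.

A = (K − N₀)/N₀ = (6020 − 168)/168 = 34.833.
N(t) = K/(1 + A·e^(−rt)) = 6020/(1 + 34.833×e^(−0.28×27.4)).
e^(−7.672) = 0.00046569; denominator = 1 + 34.833×0.00046569 = 1.0162.
N = 6020/1.0162 = 5923.91.

5924 mice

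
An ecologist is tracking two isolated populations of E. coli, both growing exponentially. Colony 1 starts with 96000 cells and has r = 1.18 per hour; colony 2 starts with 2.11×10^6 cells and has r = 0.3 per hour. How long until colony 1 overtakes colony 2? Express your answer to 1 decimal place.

3.5 hours

Set 96000·e^(1.18t) = 2.11×10^6·e^(0.3t).
e^((1.18 − 0.3)t) = 2.11×10^6/96000 → e^(0.88·t) = 21.979.
0.88·t = ln(21.979) = 3.0901, so t = 3.0901/0.88 = 3.5115.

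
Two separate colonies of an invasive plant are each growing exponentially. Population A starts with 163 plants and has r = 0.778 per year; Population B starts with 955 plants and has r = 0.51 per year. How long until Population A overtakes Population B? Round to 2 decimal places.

6.60 years

Set 163·e^(0.778t) = 955·e^(0.51t).
e^((0.778 − 0.51)t) = 955/163 → e^(0.268·t) = 5.8589.
0.268·t = ln(5.8589) = 1.768, so t = 1.768/0.268 = 6.5969.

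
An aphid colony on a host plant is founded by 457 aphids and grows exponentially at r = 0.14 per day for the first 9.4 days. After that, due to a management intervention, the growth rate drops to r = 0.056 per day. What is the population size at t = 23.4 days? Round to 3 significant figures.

3730 aphids

Phase 1: N(9.4) = 457·e^(0.14×9.4) = 457·e^1.316 = 1703.91.
Phase 2 runs for 23.4 − 9.4 = 14 days at r = 0.056.
N(23.4) = 1703.91·e^(0.056×14) = 1703.91·e^0.784 = 3731.94.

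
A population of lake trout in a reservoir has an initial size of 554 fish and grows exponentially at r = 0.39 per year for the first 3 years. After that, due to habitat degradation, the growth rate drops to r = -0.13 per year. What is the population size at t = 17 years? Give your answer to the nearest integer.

Phase 1: N(3) = 554·e^(0.39×3) = 554·e^1.17 = 1784.98.
Phase 2 runs for 17 − 3 = 14 years at r = -0.13.
N(17) = 1784.98·e^(-0.13×14) = 1784.98·e^-1.82 = 289.213.

289 fish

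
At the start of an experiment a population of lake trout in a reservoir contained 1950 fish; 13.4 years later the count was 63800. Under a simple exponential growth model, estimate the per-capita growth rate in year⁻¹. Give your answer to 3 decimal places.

0.260 per year

From N(t) = N₀·e^(rt): e^(r·13.4) = 63800/1950 = 32.718.
r·13.4 = ln(32.718) = 3.4879, so r = 3.4879/13.4 = 0.26029.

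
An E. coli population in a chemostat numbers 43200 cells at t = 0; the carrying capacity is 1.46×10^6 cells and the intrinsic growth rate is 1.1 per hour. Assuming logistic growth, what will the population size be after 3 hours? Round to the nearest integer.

A = (K − N₀)/N₀ = (1.46×10^6 − 43200)/43200 = 32.796.
N(t) = K/(1 + A·e^(−rt)) = 1.46×10^6/(1 + 32.796×e^(−1.1×3)).
e^(−3.3) = 0.036883; denominator = 1 + 32.796×0.036883 = 2.2096.
N = 1.46×10^6/2.2096 = 660744.

660744 cells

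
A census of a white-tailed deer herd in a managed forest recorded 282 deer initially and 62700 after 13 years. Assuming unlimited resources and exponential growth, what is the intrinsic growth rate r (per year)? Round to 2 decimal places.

0.42 per year

From N(t) = N₀·e^(rt): e^(r·13) = 62700/282 = 222.34.
r·13 = ln(222.34) = 5.4042, so r = 5.4042/13 = 0.41571.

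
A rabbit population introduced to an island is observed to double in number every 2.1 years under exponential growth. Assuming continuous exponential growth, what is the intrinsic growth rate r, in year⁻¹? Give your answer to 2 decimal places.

0.33 per year

r = ln(2)/t_d = 0.6931/2.1 = 0.33007.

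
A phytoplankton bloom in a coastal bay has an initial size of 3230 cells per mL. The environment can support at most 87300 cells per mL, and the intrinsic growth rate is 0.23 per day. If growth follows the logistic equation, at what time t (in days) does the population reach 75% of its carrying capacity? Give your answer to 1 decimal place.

A = (K − N₀)/N₀ = (87300 − 3230)/3230 = 26.028.
Solve 87300/(1 + 26.028·e^(−0.23t)) = 65475: 1 + 26.028·e^(−0.23t) = 1.3333, so e^(−0.23t) = 0.0128068.
−0.23·t = ln(0.0128068) = -4.3578, so t = 4.3578/0.23 = 18.947.

18.9 days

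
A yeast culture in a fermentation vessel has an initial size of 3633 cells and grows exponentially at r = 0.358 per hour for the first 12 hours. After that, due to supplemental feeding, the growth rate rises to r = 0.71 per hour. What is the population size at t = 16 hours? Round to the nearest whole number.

Phase 1: N(12) = 3633·e^(0.358×12) = 3633·e^4.296 = 266682.
Phase 2 runs for 16 − 12 = 4 hours at r = 0.71.
N(16) = 266682·e^(0.71×4) = 266682·e^2.84 = 4.564475×10^6.

4564475 cells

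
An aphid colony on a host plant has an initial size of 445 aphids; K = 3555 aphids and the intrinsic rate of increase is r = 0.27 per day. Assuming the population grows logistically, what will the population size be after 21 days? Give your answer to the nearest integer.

A = (K − N₀)/N₀ = (3555 − 445)/445 = 6.9888.
N(t) = K/(1 + A·e^(−rt)) = 3555/(1 + 6.9888×e^(−0.27×21)).
e^(−5.67) = 0.0034479; denominator = 1 + 6.9888×0.0034479 = 1.0241.
N = 3555/1.0241 = 3471.35.

3471 aphids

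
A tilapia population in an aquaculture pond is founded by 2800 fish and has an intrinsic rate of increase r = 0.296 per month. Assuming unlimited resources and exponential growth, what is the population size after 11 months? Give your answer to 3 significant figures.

N(t) = N₀·e^(rt) = 2800 × e^(0.296×11) = 2800 × e^3.256.
e^3.256 ≈ 25.946, so N ≈ 2800 × 25.946 = 72647.5.

72600 fish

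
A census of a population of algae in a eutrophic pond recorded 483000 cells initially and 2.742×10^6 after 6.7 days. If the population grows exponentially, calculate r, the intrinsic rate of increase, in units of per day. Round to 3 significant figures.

0.259 per day

From N(t) = N₀·e^(rt): e^(r·6.7) = 2.742×10^6/483000 = 5.677.
r·6.7 = ln(5.677) = 1.7364, so r = 1.7364/6.7 = 0.25917.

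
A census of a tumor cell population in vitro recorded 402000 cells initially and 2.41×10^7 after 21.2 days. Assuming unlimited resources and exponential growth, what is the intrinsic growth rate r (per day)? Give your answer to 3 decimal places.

0.193 per day

From N(t) = N₀·e^(rt): e^(r·21.2) = 2.41×10^7/402000 = 59.95.
r·21.2 = ln(59.95) = 4.0935, so r = 4.0935/21.2 = 0.19309.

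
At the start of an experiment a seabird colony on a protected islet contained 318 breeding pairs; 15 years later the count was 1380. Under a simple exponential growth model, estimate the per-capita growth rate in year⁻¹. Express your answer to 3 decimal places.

0.098 per year

From N(t) = N₀·e^(rt): e^(r·15) = 1380/318 = 4.3396.
r·15 = ln(4.3396) = 1.4678, so r = 1.4678/15 = 0.097852.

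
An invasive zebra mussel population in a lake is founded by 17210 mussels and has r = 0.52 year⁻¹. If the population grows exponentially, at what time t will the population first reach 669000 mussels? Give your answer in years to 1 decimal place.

7.0 years

Set N₀·e^(rt) = 669000: e^(0.52·t) = 669000/17210 = 38.873.
0.52·t = ln(38.873) = 3.6603, so t = 3.6603/0.52 = 7.039.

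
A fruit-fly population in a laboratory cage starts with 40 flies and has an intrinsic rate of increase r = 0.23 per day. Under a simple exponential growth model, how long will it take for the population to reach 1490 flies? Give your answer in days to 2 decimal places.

Set N₀·e^(rt) = 1490: e^(0.23·t) = 1490/40 = 37.25.
0.23·t = ln(37.25) = 3.6177, so t = 3.6177/0.23 = 15.729.

15.73 days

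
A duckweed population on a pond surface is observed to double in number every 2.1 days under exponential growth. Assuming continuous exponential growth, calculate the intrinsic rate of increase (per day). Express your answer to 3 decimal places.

r = ln(2)/t_d = 0.6931/2.1 = 0.33007.

0.330 per day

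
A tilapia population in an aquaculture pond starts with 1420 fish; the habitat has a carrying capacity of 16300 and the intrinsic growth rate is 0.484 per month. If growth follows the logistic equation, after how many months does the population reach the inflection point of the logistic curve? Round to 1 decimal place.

Logistic growth is fastest at N = K/2 = 8150.
A = (K − N₀)/N₀ = 10.479. Set K/(1 + A·e^(−rt)) = K/2 → A·e^(−rt) = 1.
e^(−0.484t) = 1/10.479 = 0.0954301, so t = ln(10.479)/0.484 = 2.3494/0.484 = 4.8541.

4.9 months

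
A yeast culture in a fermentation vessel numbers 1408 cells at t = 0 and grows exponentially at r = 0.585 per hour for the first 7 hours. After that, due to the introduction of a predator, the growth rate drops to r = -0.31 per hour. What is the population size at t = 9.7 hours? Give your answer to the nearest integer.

36604 cells

Phase 1: N(7) = 1408·e^(0.585×7) = 1408·e^4.095 = 84535.4.
Phase 2 runs for 9.7 − 7 = 2.7 hours at r = -0.31.
N(9.7) = 84535.4·e^(-0.31×2.7) = 84535.4·e^-0.837 = 36604.5.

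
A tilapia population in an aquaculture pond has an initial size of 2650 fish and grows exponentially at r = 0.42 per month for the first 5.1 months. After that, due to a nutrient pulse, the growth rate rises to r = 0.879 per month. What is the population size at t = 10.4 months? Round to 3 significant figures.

2380000 fish

Phase 1: N(5.1) = 2650·e^(0.42×5.1) = 2650·e^2.142 = 22568.6.
Phase 2 runs for 10.4 − 5.1 = 5.3 months at r = 0.879.
N(10.4) = 22568.6·e^(0.879×5.3) = 22568.6·e^4.659 = 2.380961×10^6.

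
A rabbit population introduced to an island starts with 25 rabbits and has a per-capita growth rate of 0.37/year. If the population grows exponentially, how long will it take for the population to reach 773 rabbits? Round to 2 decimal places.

9.27 years

Set N₀·e^(rt) = 773: e^(0.37·t) = 773/25 = 30.92.
0.37·t = ln(30.92) = 3.4314, so t = 3.4314/0.37 = 9.2741.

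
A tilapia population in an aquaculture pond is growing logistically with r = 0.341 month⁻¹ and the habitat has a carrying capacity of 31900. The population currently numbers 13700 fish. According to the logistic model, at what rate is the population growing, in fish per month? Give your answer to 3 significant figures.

2670 fish per month

dN/dt = rN(1 − N/K) = 0.341 × 13700 × (1 − 13700/31900).
1 − 13700/31900 = 0.57053; dN/dt = 0.341 × 13700 × 0.57053 = 2665.4.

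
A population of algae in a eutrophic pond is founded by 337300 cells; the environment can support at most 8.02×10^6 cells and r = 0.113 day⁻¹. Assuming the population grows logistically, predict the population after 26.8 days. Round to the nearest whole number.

3814960 cells

A = (K − N₀)/N₀ = (8.02×10^6 − 337300)/337300 = 22.777.
N(t) = K/(1 + A·e^(−rt)) = 8.02×10^6/(1 + 22.777×e^(−0.113×26.8)).
e^(−3.028) = 0.048393; denominator = 1 + 22.777×0.048393 = 2.1023.
N = 8.02×10^6/2.1023 = 3.81496×10^6.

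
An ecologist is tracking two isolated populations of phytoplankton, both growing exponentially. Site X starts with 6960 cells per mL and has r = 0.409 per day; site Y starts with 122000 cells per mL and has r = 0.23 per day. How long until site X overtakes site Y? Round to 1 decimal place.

16.0 days

Set 6960·e^(0.409t) = 122000·e^(0.23t).
e^((0.409 − 0.23)t) = 122000/6960 → e^(0.179·t) = 17.529.
0.179·t = ln(17.529) = 2.8638, so t = 2.8638/0.179 = 15.999.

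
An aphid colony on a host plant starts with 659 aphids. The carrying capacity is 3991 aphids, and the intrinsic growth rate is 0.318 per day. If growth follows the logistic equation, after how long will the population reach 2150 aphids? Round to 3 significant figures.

5.58 days

A = (K − N₀)/N₀ = (3991 − 659)/659 = 5.0561.
Solve 3991/(1 + 5.0561·e^(−0.318t)) = 2150: 1 + 5.0561·e^(−0.318t) = 1.8563, so e^(−0.318t) = 0.169354.
−0.318·t = ln(0.169354) = -1.7758, so t = 1.7758/0.318 = 5.5842.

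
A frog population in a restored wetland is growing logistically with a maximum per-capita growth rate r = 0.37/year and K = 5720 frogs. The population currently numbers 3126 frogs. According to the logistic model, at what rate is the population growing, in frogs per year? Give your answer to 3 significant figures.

dN/dt = rN(1 − N/K) = 0.37 × 3126 × (1 − 3126/5720).
1 − 3126/5720 = 0.4535; dN/dt = 0.37 × 3126 × 0.4535 = 524.52.

525 frogs per year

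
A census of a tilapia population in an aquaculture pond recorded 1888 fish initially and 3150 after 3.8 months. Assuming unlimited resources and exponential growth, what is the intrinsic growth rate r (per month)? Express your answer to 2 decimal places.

From N(t) = N₀·e^(rt): e^(r·3.8) = 3150/1888 = 1.6684.
r·3.8 = ln(1.6684) = 0.51188, so r = 0.51188/3.8 = 0.13471.

0.13 per month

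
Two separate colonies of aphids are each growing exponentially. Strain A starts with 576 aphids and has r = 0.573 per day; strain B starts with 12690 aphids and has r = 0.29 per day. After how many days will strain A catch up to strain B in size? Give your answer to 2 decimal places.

Set 576·e^(0.573t) = 12690·e^(0.29t).
e^((0.573 − 0.29)t) = 12690/576 → e^(0.283·t) = 22.031.
0.283·t = ln(22.031) = 3.0925, so t = 3.0925/0.283 = 10.927.

10.93 days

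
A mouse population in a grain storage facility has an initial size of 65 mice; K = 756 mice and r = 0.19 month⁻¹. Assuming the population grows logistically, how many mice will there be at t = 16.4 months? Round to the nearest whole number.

514 mice

A = (K − N₀)/N₀ = (756 − 65)/65 = 10.631.
N(t) = K/(1 + A·e^(−rt)) = 756/(1 + 10.631×e^(−0.19×16.4)).
e^(−3.116) = 0.044334; denominator = 1 + 10.631×0.044334 = 1.4713.
N = 756/1.4713 = 513.829.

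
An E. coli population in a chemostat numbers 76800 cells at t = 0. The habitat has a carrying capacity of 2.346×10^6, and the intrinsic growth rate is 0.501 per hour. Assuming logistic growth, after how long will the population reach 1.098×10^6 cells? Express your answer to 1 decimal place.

A = (K − N₀)/N₀ = (2.346×10^6 − 76800)/76800 = 29.547.
Solve 2.346×10^6/(1 + 29.547·e^(−0.501t)) = 1.098×10^6: 1 + 29.547·e^(−0.501t) = 2.1366, so e^(−0.501t) = 0.0384681.
−0.501·t = ln(0.0384681) = -3.2579, so t = 3.2579/0.501 = 6.5028.

6.5 hours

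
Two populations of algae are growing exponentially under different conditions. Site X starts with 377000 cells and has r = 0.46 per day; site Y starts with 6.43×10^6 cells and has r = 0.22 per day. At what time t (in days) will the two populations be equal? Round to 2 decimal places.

11.82 days

Set 377000·e^(0.46t) = 6.43×10^6·e^(0.22t).
e^((0.46 − 0.22)t) = 6.43×10^6/377000 → e^(0.24·t) = 17.056.
0.24·t = ln(17.056) = 2.8365, so t = 2.8365/0.24 = 11.819.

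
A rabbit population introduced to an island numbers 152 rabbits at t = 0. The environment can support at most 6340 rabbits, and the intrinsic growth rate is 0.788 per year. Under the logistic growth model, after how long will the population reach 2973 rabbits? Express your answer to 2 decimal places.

A = (K − N₀)/N₀ = (6340 − 152)/152 = 40.711.
Solve 6340/(1 + 40.711·e^(−0.788t)) = 2973: 1 + 40.711·e^(−0.788t) = 2.1325, so e^(−0.788t) = 0.027819.
−0.788·t = ln(0.027819) = -3.582, so t = 3.582/0.788 = 4.5457.

4.55 years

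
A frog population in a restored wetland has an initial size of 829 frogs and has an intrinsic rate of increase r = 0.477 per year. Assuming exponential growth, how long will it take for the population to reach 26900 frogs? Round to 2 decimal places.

Set N₀·e^(rt) = 26900: e^(0.477·t) = 26900/829 = 32.449.
0.477·t = ln(32.449) = 3.4797, so t = 3.4797/0.477 = 7.2949.

7.29 years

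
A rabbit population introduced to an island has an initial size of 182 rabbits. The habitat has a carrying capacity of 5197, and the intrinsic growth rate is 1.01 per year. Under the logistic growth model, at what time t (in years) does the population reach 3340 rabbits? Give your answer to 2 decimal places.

A = (K − N₀)/N₀ = (5197 − 182)/182 = 27.555.
Solve 5197/(1 + 27.555·e^(−1.01t)) = 3340: 1 + 27.555·e^(−1.01t) = 1.556, so e^(−1.01t) = 0.0201774.
−1.01·t = ln(0.0201774) = -3.9032, so t = 3.9032/1.01 = 3.8645.

3.86 years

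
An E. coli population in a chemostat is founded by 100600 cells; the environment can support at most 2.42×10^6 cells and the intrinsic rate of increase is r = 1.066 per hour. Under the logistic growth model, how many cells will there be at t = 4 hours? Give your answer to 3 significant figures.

1830000 cells

A = (K − N₀)/N₀ = (2.42×10^6 − 100600)/100600 = 23.056.
N(t) = K/(1 + A·e^(−rt)) = 2.42×10^6/(1 + 23.056×e^(−1.066×4)).
e^(−4.264) = 0.014066; denominator = 1 + 23.056×0.014066 = 1.3243.
N = 2.42×10^6/1.3243 = 1.827381×10^6.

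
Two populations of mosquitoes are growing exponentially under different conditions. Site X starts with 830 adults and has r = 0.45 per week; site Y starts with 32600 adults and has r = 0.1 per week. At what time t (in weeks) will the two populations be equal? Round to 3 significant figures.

Set 830·e^(0.45t) = 32600·e^(0.1t).
e^((0.45 − 0.1)t) = 32600/830 → e^(0.35·t) = 39.277.
0.35·t = ln(39.277) = 3.6706, so t = 3.6706/0.35 = 10.488.

10.5 weeks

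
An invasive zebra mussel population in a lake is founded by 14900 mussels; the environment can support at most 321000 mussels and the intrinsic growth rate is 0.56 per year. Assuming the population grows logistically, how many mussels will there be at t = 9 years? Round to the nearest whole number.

A = (K − N₀)/N₀ = (321000 − 14900)/14900 = 20.544.
N(t) = K/(1 + A·e^(−rt)) = 321000/(1 + 20.544×e^(−0.56×9)).
e^(−5.04) = 0.0064737; denominator = 1 + 20.544×0.0064737 = 1.133.
N = 321000/1.133 = 283320.

283320 mussels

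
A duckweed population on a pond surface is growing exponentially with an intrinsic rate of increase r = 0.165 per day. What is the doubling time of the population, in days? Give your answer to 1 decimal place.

Doubling time t_d = ln(2)/r = 0.6931/0.165 = 4.2009.

4.2 days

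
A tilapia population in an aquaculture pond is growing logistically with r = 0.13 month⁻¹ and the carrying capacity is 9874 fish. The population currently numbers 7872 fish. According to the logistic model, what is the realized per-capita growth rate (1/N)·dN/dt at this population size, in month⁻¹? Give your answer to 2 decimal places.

0.03 per month

(1/N)·dN/dt = r(1 − N/K) = 0.13 × (1 − 7872/9874).
= 0.13 × 0.20275 = 0.026358.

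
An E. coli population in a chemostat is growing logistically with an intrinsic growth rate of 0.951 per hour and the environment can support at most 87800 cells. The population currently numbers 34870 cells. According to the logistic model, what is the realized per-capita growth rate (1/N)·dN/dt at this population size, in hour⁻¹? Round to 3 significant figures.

(1/N)·dN/dt = r(1 − N/K) = 0.951 × (1 − 34870/87800).
= 0.951 × 0.60285 = 0.57331.

0.573 per hour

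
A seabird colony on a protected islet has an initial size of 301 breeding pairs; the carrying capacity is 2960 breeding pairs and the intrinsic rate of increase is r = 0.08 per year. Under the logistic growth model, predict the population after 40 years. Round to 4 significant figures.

A = (K − N₀)/N₀ = (2960 − 301)/301 = 8.8339.
N(t) = K/(1 + A·e^(−rt)) = 2960/(1 + 8.8339×e^(−0.08×40)).
e^(−3.2) = 0.040762; denominator = 1 + 8.8339×0.040762 = 1.3601.
N = 2960/1.3601 = 2176.33.

2176 breeding pairs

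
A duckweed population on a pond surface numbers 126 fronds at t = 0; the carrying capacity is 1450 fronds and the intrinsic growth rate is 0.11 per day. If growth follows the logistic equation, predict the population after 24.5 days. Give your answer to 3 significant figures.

A = (K − N₀)/N₀ = (1450 − 126)/126 = 10.508.
N(t) = K/(1 + A·e^(−rt)) = 1450/(1 + 10.508×e^(−0.11×24.5)).
e^(−2.695) = 0.067542; denominator = 1 + 10.508×0.067542 = 1.7097.
N = 1450/1.7097 = 848.087.

848 fronds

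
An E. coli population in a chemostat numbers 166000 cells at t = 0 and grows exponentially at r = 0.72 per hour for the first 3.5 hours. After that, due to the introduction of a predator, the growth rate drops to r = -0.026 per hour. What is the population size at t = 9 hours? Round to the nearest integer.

1788241 cells

Phase 1: N(3.5) = 166000·e^(0.72×3.5) = 166000·e^2.52 = 2.063147×10^6.
Phase 2 runs for 9 − 3.5 = 5.5 hours at r = -0.026.
N(9) = 2.063147×10^6·e^(-0.026×5.5) = 2.063147×10^6·e^-0.143 = 1.788241×10^6.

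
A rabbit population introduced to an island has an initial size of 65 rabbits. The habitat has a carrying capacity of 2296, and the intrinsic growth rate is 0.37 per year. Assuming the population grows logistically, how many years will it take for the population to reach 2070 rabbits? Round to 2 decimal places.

A = (K − N₀)/N₀ = (2296 − 65)/65 = 34.323.
Solve 2296/(1 + 34.323·e^(−0.37t)) = 2070: 1 + 34.323·e^(−0.37t) = 1.1092, so e^(−0.37t) = 0.00318091.
−0.37·t = ln(0.00318091) = -5.7506, so t = 5.7506/0.37 = 15.542.

15.54 years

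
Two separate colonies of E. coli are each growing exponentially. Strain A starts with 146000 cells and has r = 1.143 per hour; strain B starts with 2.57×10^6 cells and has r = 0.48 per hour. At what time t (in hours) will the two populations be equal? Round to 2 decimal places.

Set 146000·e^(1.143t) = 2.57×10^6·e^(0.48t).
e^((1.143 − 0.48)t) = 2.57×10^6/146000 → e^(0.663·t) = 17.603.
0.663·t = ln(17.603) = 2.8681, so t = 2.8681/0.663 = 4.3259.

4.33 hours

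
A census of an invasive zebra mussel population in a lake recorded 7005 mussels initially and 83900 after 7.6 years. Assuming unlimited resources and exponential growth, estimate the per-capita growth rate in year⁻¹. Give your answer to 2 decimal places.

0.33 per year

From N(t) = N₀·e^(rt): e^(r·7.6) = 83900/7005 = 11.977.
r·7.6 = ln(11.977) = 2.483, so r = 2.483/7.6 = 0.32671.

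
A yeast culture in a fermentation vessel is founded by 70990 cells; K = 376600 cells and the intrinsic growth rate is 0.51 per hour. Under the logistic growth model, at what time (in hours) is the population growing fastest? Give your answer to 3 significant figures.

2.86 hours

Logistic growth is fastest at N = K/2 = 188300.
A = (K − N₀)/N₀ = 4.305. Set K/(1 + A·e^(−rt)) = K/2 → A·e^(−rt) = 1.
e^(−0.51t) = 1/4.305 = 0.23229, so t = ln(4.305)/0.51 = 1.4598/0.51 = 2.8623.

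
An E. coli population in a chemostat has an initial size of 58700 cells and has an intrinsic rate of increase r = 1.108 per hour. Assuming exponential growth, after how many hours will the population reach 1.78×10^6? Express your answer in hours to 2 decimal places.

Set N₀·e^(rt) = 1.78×10^6: e^(1.108·t) = 1.78×10^6/58700 = 30.324.
1.108·t = ln(30.324) = 3.4119, so t = 3.4119/1.108 = 3.0794.

3.08 hours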